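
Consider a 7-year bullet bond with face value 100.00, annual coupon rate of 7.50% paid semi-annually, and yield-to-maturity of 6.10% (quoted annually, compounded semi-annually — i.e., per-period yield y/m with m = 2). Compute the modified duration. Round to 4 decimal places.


Coupon per period c = face * coupon_rate / m = 3.750000
Periods per year m = 2; per-period yield y/m = 0.030500
Number of cashflows N = 14
Cashflows (t years, CF_t, discount factor 1/(1+y/m)^(m*t), PV):
  t = 0.5000: CF_t = 3.750000, DF = 0.970403, PV = 3.639010
  t = 1.0000: CF_t = 3.750000, DF = 0.941681, PV = 3.531305
  t = 1.5000: CF_t = 3.750000, DF = 0.913810, PV = 3.426788
  t = 2.0000: CF_t = 3.750000, DF = 0.886764, PV = 3.325365
  t = 2.5000: CF_t = 3.750000, DF = 0.860518, PV = 3.226943
  t = 3.0000: CF_t = 3.750000, DF = 0.835049, PV = 3.131434
  t = 3.5000: CF_t = 3.750000, DF = 0.810334, PV = 3.038752
  t = 4.0000: CF_t = 3.750000, DF = 0.786350, PV = 2.948813
  t = 4.5000: CF_t = 3.750000, DF = 0.763076, PV = 2.861537
  t = 5.0000: CF_t = 3.750000, DF = 0.740491, PV = 2.776843
  t = 5.5000: CF_t = 3.750000, DF = 0.718575, PV = 2.694656
  t = 6.0000: CF_t = 3.750000, DF = 0.697307, PV = 2.614901
  t = 6.5000: CF_t = 3.750000, DF = 0.676669, PV = 2.537507
  t = 7.0000: CF_t = 103.750000, DF = 0.656641, PV = 68.126513
Price P = sum_t PV_t = 107.880368
First compute Macaulay numerator sum_t t * PV_t:
  t * PV_t at t = 0.5000: 1.819505
  t * PV_t at t = 1.0000: 3.531305
  t * PV_t at t = 1.5000: 5.140182
  t * PV_t at t = 2.0000: 6.650729
  t * PV_t at t = 2.5000: 8.067357
  t * PV_t at t = 3.0000: 9.394303
  t * PV_t at t = 3.5000: 10.635633
  t * PV_t at t = 4.0000: 11.795254
  t * PV_t at t = 4.5000: 12.876915
  t * PV_t at t = 5.0000: 13.884214
  t * PV_t at t = 5.5000: 14.820607
  t * PV_t at t = 6.0000: 15.689408
  t * PV_t at t = 6.5000: 16.493798
  t * PV_t at t = 7.0000: 476.885590
Macaulay duration D = 607.684802 / 107.880368 = 5.632951
Modified duration = D / (1 + y/m) = 5.632951 / (1 + 0.030500) = 5.466231

Answer: Modified duration = 5.4662


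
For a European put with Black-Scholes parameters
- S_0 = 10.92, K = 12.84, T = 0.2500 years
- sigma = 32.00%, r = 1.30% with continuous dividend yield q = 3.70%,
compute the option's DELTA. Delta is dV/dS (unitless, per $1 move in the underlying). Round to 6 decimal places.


d1 = -0.9698082997; d2 = -1.1298082997
phi(d1) = 0.2492739959; exp(-qT) = 0.9907926496; exp(-rT) = 0.9967552755
N(-d1) = 0.8339289725
Delta = -exp(-qT) * N(-d1) = -0.9907926496 * 0.8339289725 = -0.826251

Answer: Delta = -0.826251


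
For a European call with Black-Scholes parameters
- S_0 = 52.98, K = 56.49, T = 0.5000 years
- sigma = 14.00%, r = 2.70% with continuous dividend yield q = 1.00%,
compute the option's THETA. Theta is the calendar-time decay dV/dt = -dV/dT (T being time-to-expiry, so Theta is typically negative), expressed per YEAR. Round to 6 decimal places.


Answer: Theta = -2.072127

Derivation:
d1 = -0.5126438047; d2 = -0.6116387541
phi(d1) = 0.3498186616; exp(-qT) = 0.9950124792; exp(-rT) = 0.9865907163
Theta = -S*exp(-qT)*phi(d1)*sigma/(2*sqrt(T)) - r*K*exp(-rT)*N(d2) + q*S*exp(-qT)*N(d1)
N(d1) = 0.3041002527; N(d2) = 0.2703883958; sqrt(T) = 0.7071067812
Term 1 = -52.9800 * 0.9950124792 * 0.3498186616 * 0.1400 / (2 * 0.7071067812) = -1.8255616054
Term 2 = -0.0270 * 56.4900 * 0.9865907163 * 0.2703883958 = -0.4068744441
Term 3 = 0.0100 * 52.9800 * 0.9950124792 * 0.3041002527 = 0.1603087629
Theta = -1.8255616054 + (-0.4068744441) + (0.1603087629) = -2.072127


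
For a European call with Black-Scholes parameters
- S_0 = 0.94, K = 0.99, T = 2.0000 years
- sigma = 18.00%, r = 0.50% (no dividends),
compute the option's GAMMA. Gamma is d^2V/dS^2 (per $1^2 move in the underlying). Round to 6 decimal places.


Answer: Gamma = 1.666085

Derivation:
d1 = -0.0370251633; d2 = -0.2915836046
phi(d1) = 0.3986689265; exp(-qT) = 1.0000000000; exp(-rT) = 0.9900498337
Gamma = exp(-qT) * phi(d1) / (S * sigma * sqrt(T)) = 1.0000000000 * 0.3986689265 / (0.9400 * 0.1800 * 1.4142135624) = 1.666085


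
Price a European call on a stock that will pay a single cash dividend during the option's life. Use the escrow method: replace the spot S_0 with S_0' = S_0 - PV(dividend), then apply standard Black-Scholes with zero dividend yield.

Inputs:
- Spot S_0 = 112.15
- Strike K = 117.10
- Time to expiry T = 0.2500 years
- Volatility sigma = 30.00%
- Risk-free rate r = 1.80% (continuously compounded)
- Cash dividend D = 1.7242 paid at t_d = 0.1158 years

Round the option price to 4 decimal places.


PV(D) = D * exp(-r * t_d) = 1.7242 * 0.99791777 = 1.72060982
S_0' = S_0 - PV(D) = 112.1500 - 1.72060982 = 110.42939018
d1 = (ln(S_0'/K) + (r + sigma^2/2)*T) / (sigma*sqrt(T)) = -0.28601305
d2 = d1 - sigma*sqrt(T) = -0.43601305
exp(-rT) = 0.99551011
N(d1) = 0.38743407; N(d2) = 0.33141363
C = S_0' * N(d1) - K * exp(-rT) * N(d2) = 110.42939018 * 0.38743407 - 117.1000 * 0.99551011 * 0.33141363 = 4.1498

Answer: Price = 4.1498


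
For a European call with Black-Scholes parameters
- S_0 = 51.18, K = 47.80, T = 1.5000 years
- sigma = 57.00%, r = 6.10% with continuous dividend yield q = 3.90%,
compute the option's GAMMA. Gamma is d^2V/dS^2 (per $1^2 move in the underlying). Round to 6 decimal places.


Answer: Gamma = 0.009321

Derivation:
d1 = 0.4941927080; d2 = -0.2039118687
phi(d1) = 0.3530831316; exp(-qT) = 0.9431782404; exp(-rT) = 0.9125613162
Gamma = exp(-qT) * phi(d1) / (S * sigma * sqrt(T)) = 0.9431782404 * 0.3530831316 / (51.1800 * 0.5700 * 1.2247448714) = 0.009321


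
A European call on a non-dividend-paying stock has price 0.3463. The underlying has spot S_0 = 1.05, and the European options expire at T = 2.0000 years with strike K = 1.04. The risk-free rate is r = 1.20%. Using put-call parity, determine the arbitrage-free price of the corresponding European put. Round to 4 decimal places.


Answer: Put price = 0.3116

Derivation:
Put-call parity: C - P = S_0 * exp(-qT) - K * exp(-rT).
S_0 * exp(-qT) = 1.0500 * 1.00000000 = 1.05000000
K * exp(-rT) = 1.0400 * 0.97628571 = 1.01533714
P = C - S*exp(-qT) + K*exp(-rT)
P = 0.3463 - 1.05000000 + 1.01533714 = 0.3116


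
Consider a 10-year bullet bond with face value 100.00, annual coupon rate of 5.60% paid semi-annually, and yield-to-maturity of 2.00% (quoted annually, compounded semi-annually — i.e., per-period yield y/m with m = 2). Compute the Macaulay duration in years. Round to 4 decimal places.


Answer: Macaulay duration = 8.1253 years

Derivation:
Coupon per period c = face * coupon_rate / m = 2.800000
Periods per year m = 2; per-period yield y/m = 0.010000
Number of cashflows N = 20
Cashflows (t years, CF_t, discount factor 1/(1+y/m)^(m*t), PV):
  t = 0.5000: CF_t = 2.800000, DF = 0.990099, PV = 2.772277
  t = 1.0000: CF_t = 2.800000, DF = 0.980296, PV = 2.744829
  t = 1.5000: CF_t = 2.800000, DF = 0.970590, PV = 2.717652
  t = 2.0000: CF_t = 2.800000, DF = 0.960980, PV = 2.690745
  t = 2.5000: CF_t = 2.800000, DF = 0.951466, PV = 2.664104
  t = 3.0000: CF_t = 2.800000, DF = 0.942045, PV = 2.637727
  t = 3.5000: CF_t = 2.800000, DF = 0.932718, PV = 2.611611
  t = 4.0000: CF_t = 2.800000, DF = 0.923483, PV = 2.585753
  t = 4.5000: CF_t = 2.800000, DF = 0.914340, PV = 2.560152
  t = 5.0000: CF_t = 2.800000, DF = 0.905287, PV = 2.534803
  t = 5.5000: CF_t = 2.800000, DF = 0.896324, PV = 2.509706
  t = 6.0000: CF_t = 2.800000, DF = 0.887449, PV = 2.484858
  t = 6.5000: CF_t = 2.800000, DF = 0.878663, PV = 2.460255
  t = 7.0000: CF_t = 2.800000, DF = 0.869963, PV = 2.435896
  t = 7.5000: CF_t = 2.800000, DF = 0.861349, PV = 2.411779
  t = 8.0000: CF_t = 2.800000, DF = 0.852821, PV = 2.387900
  t = 8.5000: CF_t = 2.800000, DF = 0.844377, PV = 2.364257
  t = 9.0000: CF_t = 2.800000, DF = 0.836017, PV = 2.340848
  t = 9.5000: CF_t = 2.800000, DF = 0.827740, PV = 2.317672
  t = 10.0000: CF_t = 102.800000, DF = 0.819544, PV = 84.249172
Price P = sum_t PV_t = 132.481995
Macaulay numerator sum_t t * PV_t:
  t * PV_t at t = 0.5000: 1.386139
  t * PV_t at t = 1.0000: 2.744829
  t * PV_t at t = 1.5000: 4.076479
  t * PV_t at t = 2.0000: 5.381490
  t * PV_t at t = 2.5000: 6.660260
  t * PV_t at t = 3.0000: 7.913180
  t * PV_t at t = 3.5000: 9.140637
  t * PV_t at t = 4.0000: 10.343012
  t * PV_t at t = 4.5000: 11.520682
  t * PV_t at t = 5.0000: 12.674017
  t * PV_t at t = 5.5000: 13.803385
  t * PV_t at t = 6.0000: 14.909147
  t * PV_t at t = 6.5000: 15.991659
  t * PV_t at t = 7.0000: 17.051274
  t * PV_t at t = 7.5000: 18.088339
  t * PV_t at t = 8.0000: 19.103196
  t * PV_t at t = 8.5000: 20.096184
  t * PV_t at t = 9.0000: 21.067636
  t * PV_t at t = 9.5000: 22.017882
  t * PV_t at t = 10.0000: 842.491716
Macaulay duration D = (sum_t t * PV_t) / P = 1076.461143 / 132.481995 = 8.125339


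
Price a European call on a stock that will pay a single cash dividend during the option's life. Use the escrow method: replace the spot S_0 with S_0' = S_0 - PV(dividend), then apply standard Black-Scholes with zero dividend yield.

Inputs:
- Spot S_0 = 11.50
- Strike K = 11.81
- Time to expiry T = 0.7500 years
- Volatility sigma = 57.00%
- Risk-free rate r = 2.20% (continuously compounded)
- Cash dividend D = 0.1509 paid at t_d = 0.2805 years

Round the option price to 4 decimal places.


PV(D) = D * exp(-r * t_d) = 0.1509 * 0.99384800 = 0.14997166
S_0' = S_0 - PV(D) = 11.5000 - 0.14997166 = 11.35002834
d1 = (ln(S_0'/K) + (r + sigma^2/2)*T) / (sigma*sqrt(T)) = 0.19976544
d2 = d1 - sigma*sqrt(T) = -0.29386904
exp(-rT) = 0.98363538
N(d1) = 0.57916799; N(d2) = 0.38442899
C = S_0' * N(d1) - K * exp(-rT) * N(d2) = 11.35002834 * 0.57916799 - 11.8100 * 0.98363538 * 0.38442899 = 2.1078

Answer: Price = 2.1078


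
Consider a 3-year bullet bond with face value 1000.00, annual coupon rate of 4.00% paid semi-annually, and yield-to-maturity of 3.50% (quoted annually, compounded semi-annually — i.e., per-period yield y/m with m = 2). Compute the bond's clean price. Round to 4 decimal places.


Coupon per period c = face * coupon_rate / m = 20.000000
Periods per year m = 2; per-period yield y/m = 0.017500
Number of cashflows N = 6
Cashflows (t years, CF_t, discount factor 1/(1+y/m)^(m*t), PV):
  t = 0.5000: CF_t = 20.000000, DF = 0.982801, PV = 19.656020
  t = 1.0000: CF_t = 20.000000, DF = 0.965898, PV = 19.317955
  t = 1.5000: CF_t = 20.000000, DF = 0.949285, PV = 18.985706
  t = 2.0000: CF_t = 20.000000, DF = 0.932959, PV = 18.659170
  t = 2.5000: CF_t = 20.000000, DF = 0.916913, PV = 18.338251
  t = 3.0000: CF_t = 1020.000000, DF = 0.901143, PV = 919.165393
Price P = sum_t PV_t = 1014.122494

Answer: Price = 1014.1225


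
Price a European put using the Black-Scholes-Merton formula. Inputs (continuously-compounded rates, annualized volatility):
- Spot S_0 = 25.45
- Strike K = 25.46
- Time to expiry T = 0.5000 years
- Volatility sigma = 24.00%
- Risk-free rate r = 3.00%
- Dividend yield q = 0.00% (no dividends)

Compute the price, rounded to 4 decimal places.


d1 = (ln(S/K) + (r - q + 0.5*sigma^2) * T) / (sigma * sqrt(T)) = 0.17092627
d2 = d1 - sigma * sqrt(T) = 0.00122064
exp(-rT) = 0.98511194; exp(-qT) = 1.00000000
P = K * exp(-rT) * N(-d2) - S_0 * exp(-qT) * N(-d1)
N(-d1) = 0.43214087; N(-d2) = 0.49951303
P = 25.4600 * 0.98511194 * 0.49951303 - 25.4500 * 1.00000000 * 0.43214087 = 1.5303

Answer: Price = 1.5303


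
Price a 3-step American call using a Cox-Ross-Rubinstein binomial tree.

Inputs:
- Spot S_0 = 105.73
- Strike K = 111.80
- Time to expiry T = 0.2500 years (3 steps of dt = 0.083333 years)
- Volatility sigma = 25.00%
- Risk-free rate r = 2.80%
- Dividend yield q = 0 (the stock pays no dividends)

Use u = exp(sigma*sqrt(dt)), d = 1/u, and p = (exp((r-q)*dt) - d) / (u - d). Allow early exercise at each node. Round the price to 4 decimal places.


dt = T/N = 0.083333
u = exp(sigma*sqrt(dt)) = 1.074837; d = 1/u = 0.930374
p = (exp((r-q)*dt) - d) / (u - d) = 0.498136
Discount per step: exp(-r*dt) = 0.997669
Stock lattice S(k, i) with i counting down-moves:
  k=0: S(0,0) = 105.7300
  k=1: S(1,0) = 113.6425; S(1,1) = 98.3684
  k=2: S(2,0) = 122.1471; S(2,1) = 105.7300; S(2,2) = 91.5194
  k=3: S(3,0) = 131.2882; S(3,1) = 113.6425; S(3,2) = 98.3684; S(3,3) = 85.1473
Terminal payoffs V(N, i) = max(S_T - K, 0):
  V(3,0) = 19.488216; V(3,1) = 1.842489; V(3,2) = 0.000000; V(3,3) = 0.000000
Backward induction: V(k, i) = exp(-r*dt) * [p * V(k+1, i) + (1-p) * V(k+1, i+1)]; then take max(V_cont, immediate exercise) for American.
  V(2,0) = exp(-r*dt) * [p*19.488216 + (1-p)*1.842489] = 10.607685; exercise = 10.347123; V(2,0) = max -> 10.607685
  V(2,1) = exp(-r*dt) * [p*1.842489 + (1-p)*0.000000] = 0.915671; exercise = 0.000000; V(2,1) = max -> 0.915671
  V(2,2) = exp(-r*dt) * [p*0.000000 + (1-p)*0.000000] = 0.000000; exercise = 0.000000; V(2,2) = max -> 0.000000
  V(1,0) = exp(-r*dt) * [p*10.607685 + (1-p)*0.915671] = 5.730229; exercise = 1.842489; V(1,0) = max -> 5.730229
  V(1,1) = exp(-r*dt) * [p*0.915671 + (1-p)*0.000000] = 0.455066; exercise = 0.000000; V(1,1) = max -> 0.455066
  V(0,0) = exp(-r*dt) * [p*5.730229 + (1-p)*0.455066] = 3.075631; exercise = 0.000000; V(0,0) = max -> 3.075631

Answer: Price = V(0,0) = 3.0756


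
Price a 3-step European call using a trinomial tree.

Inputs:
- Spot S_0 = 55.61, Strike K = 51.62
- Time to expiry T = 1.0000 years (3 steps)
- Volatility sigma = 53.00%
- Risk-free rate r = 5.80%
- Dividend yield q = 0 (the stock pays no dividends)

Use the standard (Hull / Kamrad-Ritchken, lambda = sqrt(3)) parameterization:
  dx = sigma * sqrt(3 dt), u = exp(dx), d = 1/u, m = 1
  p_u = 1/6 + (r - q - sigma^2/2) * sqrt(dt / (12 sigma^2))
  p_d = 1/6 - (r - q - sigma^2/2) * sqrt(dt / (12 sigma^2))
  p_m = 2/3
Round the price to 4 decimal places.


Answer: Price = V(0,0) = 14.2280

Derivation:
dt = T/N = 0.333333; dx = sigma*sqrt(3*dt) = 0.530000
u = exp(dx) = 1.698932; d = 1/u = 0.588605
p_u = 0.140739, p_m = 0.666667, p_d = 0.192594
Discount per step: exp(-r*dt) = 0.980852
Stock lattice S(k, j) with j the centered position index:
  k=0: S(0,+0) = 55.6100
  k=1: S(1,-1) = 32.7323; S(1,+0) = 55.6100; S(1,+1) = 94.4776
  k=2: S(2,-2) = 19.2664; S(2,-1) = 32.7323; S(2,+0) = 55.6100; S(2,+1) = 94.4776; S(2,+2) = 160.5111
  k=3: S(3,-3) = 11.3403; S(3,-2) = 19.2664; S(3,-1) = 32.7323; S(3,+0) = 55.6100; S(3,+1) = 94.4776; S(3,+2) = 160.5111; S(3,+3) = 272.6975
Terminal payoffs V(N, j) = max(S_T - K, 0):
  V(3,-3) = 0.000000; V(3,-2) = 0.000000; V(3,-1) = 0.000000; V(3,+0) = 3.990000; V(3,+1) = 42.857626; V(3,+2) = 108.891091; V(3,+3) = 221.077478
Backward induction: V(k, j) = exp(-r*dt) * [p_u * V(k+1, j+1) + p_m * V(k+1, j) + p_d * V(k+1, j-1)]
  V(2,-2) = exp(-r*dt) * [p_u*0.000000 + p_m*0.000000 + p_d*0.000000] = 0.000000
  V(2,-1) = exp(-r*dt) * [p_u*3.990000 + p_m*0.000000 + p_d*0.000000] = 0.550796
  V(2,+0) = exp(-r*dt) * [p_u*42.857626 + p_m*3.990000 + p_d*0.000000] = 8.525313
  V(2,+1) = exp(-r*dt) * [p_u*108.891091 + p_m*42.857626 + p_d*3.990000] = 43.810187
  V(2,+2) = exp(-r*dt) * [p_u*221.077478 + p_m*108.891091 + p_d*42.857626] = 109.818602
  V(1,-1) = exp(-r*dt) * [p_u*8.525313 + p_m*0.550796 + p_d*0.000000] = 1.537036
  V(1,+0) = exp(-r*dt) * [p_u*43.810187 + p_m*8.525313 + p_d*0.550796] = 11.726506
  V(1,+1) = exp(-r*dt) * [p_u*109.818602 + p_m*43.810187 + p_d*8.525313] = 45.417856
  V(0,+0) = exp(-r*dt) * [p_u*45.417856 + p_m*11.726506 + p_d*1.537036] = 14.228007


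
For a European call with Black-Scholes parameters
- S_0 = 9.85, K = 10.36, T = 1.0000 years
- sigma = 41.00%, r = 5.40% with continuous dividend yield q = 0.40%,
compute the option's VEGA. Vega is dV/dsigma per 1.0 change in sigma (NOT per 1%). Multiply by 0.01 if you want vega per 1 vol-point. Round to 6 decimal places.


d1 = 0.2038273618; d2 = -0.2061726382
phi(d1) = 0.3907406142; exp(-qT) = 0.9960079893; exp(-rT) = 0.9474321065
Vega = S * exp(-qT) * phi(d1) * sqrt(T) = 9.8500 * 0.9960079893 * 0.3907406142 * 1.0000000000 = 3.833431

Answer: Vega = 3.833431


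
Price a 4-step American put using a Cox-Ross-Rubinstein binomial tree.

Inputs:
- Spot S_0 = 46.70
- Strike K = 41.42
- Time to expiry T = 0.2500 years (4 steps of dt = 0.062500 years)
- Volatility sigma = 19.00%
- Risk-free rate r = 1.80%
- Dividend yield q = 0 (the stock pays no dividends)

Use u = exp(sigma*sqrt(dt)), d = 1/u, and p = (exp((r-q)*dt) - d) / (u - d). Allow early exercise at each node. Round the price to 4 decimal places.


Answer: Price = V(0,0) = 0.1743

Derivation:
dt = T/N = 0.062500
u = exp(sigma*sqrt(dt)) = 1.048646; d = 1/u = 0.953610
p = (exp((r-q)*dt) - d) / (u - d) = 0.499972
Discount per step: exp(-r*dt) = 0.998876
Stock lattice S(k, i) with i counting down-moves:
  k=0: S(0,0) = 46.7000
  k=1: S(1,0) = 48.9718; S(1,1) = 44.5336
  k=2: S(2,0) = 51.3541; S(2,1) = 46.7000; S(2,2) = 42.4677
  k=3: S(3,0) = 53.8522; S(3,1) = 48.9718; S(3,2) = 44.5336; S(3,3) = 40.4977
  k=4: S(4,0) = 56.4720; S(4,1) = 51.3541; S(4,2) = 46.7000; S(4,3) = 42.4677; S(4,4) = 38.6190
Terminal payoffs V(N, i) = max(K - S_T, 0):
  V(4,0) = 0.000000; V(4,1) = 0.000000; V(4,2) = 0.000000; V(4,3) = 0.000000; V(4,4) = 2.801008
Backward induction: V(k, i) = exp(-r*dt) * [p * V(k+1, i) + (1-p) * V(k+1, i+1)]; then take max(V_cont, immediate exercise) for American.
  V(3,0) = exp(-r*dt) * [p*0.000000 + (1-p)*0.000000] = 0.000000; exercise = 0.000000; V(3,0) = max -> 0.000000
  V(3,1) = exp(-r*dt) * [p*0.000000 + (1-p)*0.000000] = 0.000000; exercise = 0.000000; V(3,1) = max -> 0.000000
  V(3,2) = exp(-r*dt) * [p*0.000000 + (1-p)*0.000000] = 0.000000; exercise = 0.000000; V(3,2) = max -> 0.000000
  V(3,3) = exp(-r*dt) * [p*0.000000 + (1-p)*2.801008] = 1.399009; exercise = 0.922341; V(3,3) = max -> 1.399009
  V(2,0) = exp(-r*dt) * [p*0.000000 + (1-p)*0.000000] = 0.000000; exercise = 0.000000; V(2,0) = max -> 0.000000
  V(2,1) = exp(-r*dt) * [p*0.000000 + (1-p)*0.000000] = 0.000000; exercise = 0.000000; V(2,1) = max -> 0.000000
  V(2,2) = exp(-r*dt) * [p*0.000000 + (1-p)*1.399009] = 0.698758; exercise = 0.000000; V(2,2) = max -> 0.698758
  V(1,0) = exp(-r*dt) * [p*0.000000 + (1-p)*0.000000] = 0.000000; exercise = 0.000000; V(1,0) = max -> 0.000000
  V(1,1) = exp(-r*dt) * [p*0.000000 + (1-p)*0.698758] = 0.349006; exercise = 0.000000; V(1,1) = max -> 0.349006
  V(0,0) = exp(-r*dt) * [p*0.000000 + (1-p)*0.349006] = 0.174317; exercise = 0.000000; V(0,0) = max -> 0.174317


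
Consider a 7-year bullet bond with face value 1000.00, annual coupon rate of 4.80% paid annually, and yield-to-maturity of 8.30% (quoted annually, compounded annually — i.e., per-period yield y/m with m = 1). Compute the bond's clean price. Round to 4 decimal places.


Answer: Price = 819.6318

Derivation:
Coupon per period c = face * coupon_rate / m = 48.000000
Periods per year m = 1; per-period yield y/m = 0.083000
Number of cashflows N = 7
Cashflows (t years, CF_t, discount factor 1/(1+y/m)^(m*t), PV):
  t = 1.0000: CF_t = 48.000000, DF = 0.923361, PV = 44.321330
  t = 2.0000: CF_t = 48.000000, DF = 0.852596, PV = 40.924589
  t = 3.0000: CF_t = 48.000000, DF = 0.787254, PV = 37.788171
  t = 4.0000: CF_t = 48.000000, DF = 0.726919, PV = 34.892124
  t = 5.0000: CF_t = 48.000000, DF = 0.671209, PV = 32.218028
  t = 6.0000: CF_t = 48.000000, DF = 0.619768, PV = 29.748872
  t = 7.0000: CF_t = 1048.000000, DF = 0.572270, PV = 599.738717
Price P = sum_t PV_t = 819.631830


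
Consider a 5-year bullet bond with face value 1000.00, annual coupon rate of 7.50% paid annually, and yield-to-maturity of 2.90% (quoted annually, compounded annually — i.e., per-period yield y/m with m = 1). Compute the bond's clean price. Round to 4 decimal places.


Coupon per period c = face * coupon_rate / m = 75.000000
Periods per year m = 1; per-period yield y/m = 0.029000
Number of cashflows N = 5
Cashflows (t years, CF_t, discount factor 1/(1+y/m)^(m*t), PV):
  t = 1.0000: CF_t = 75.000000, DF = 0.971817, PV = 72.886297
  t = 2.0000: CF_t = 75.000000, DF = 0.944429, PV = 70.832165
  t = 3.0000: CF_t = 75.000000, DF = 0.917812, PV = 68.835923
  t = 4.0000: CF_t = 75.000000, DF = 0.891946, PV = 66.895941
  t = 5.0000: CF_t = 1075.000000, DF = 0.866808, PV = 931.819062
Price P = sum_t PV_t = 1211.269387

Answer: Price = 1211.2694


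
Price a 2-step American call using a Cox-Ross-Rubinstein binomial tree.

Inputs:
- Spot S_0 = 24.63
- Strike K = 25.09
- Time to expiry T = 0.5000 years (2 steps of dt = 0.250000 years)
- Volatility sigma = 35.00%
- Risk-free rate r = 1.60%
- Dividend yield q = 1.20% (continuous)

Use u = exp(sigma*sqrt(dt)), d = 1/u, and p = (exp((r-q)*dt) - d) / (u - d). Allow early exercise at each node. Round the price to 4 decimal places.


dt = T/N = 0.250000
u = exp(sigma*sqrt(dt)) = 1.191246; d = 1/u = 0.839457
p = (exp((r-q)*dt) - d) / (u - d) = 0.459205
Discount per step: exp(-r*dt) = 0.996008
Stock lattice S(k, i) with i counting down-moves:
  k=0: S(0,0) = 24.6300
  k=1: S(1,0) = 29.3404; S(1,1) = 20.6758
  k=2: S(2,0) = 34.9516; S(2,1) = 24.6300; S(2,2) = 17.3565
Terminal payoffs V(N, i) = max(S_T - K, 0):
  V(2,0) = 9.861634; V(2,1) = 0.000000; V(2,2) = 0.000000
Backward induction: V(k, i) = exp(-r*dt) * [p * V(k+1, i) + (1-p) * V(k+1, i+1)]; then take max(V_cont, immediate exercise) for American.
  V(1,0) = exp(-r*dt) * [p*9.861634 + (1-p)*0.000000] = 4.510437; exercise = 4.250394; V(1,0) = max -> 4.510437
  V(1,1) = exp(-r*dt) * [p*0.000000 + (1-p)*0.000000] = 0.000000; exercise = 0.000000; V(1,1) = max -> 0.000000
  V(0,0) = exp(-r*dt) * [p*4.510437 + (1-p)*0.000000] = 2.062948; exercise = 0.000000; V(0,0) = max -> 2.062948

Answer: Price = V(0,0) = 2.0629


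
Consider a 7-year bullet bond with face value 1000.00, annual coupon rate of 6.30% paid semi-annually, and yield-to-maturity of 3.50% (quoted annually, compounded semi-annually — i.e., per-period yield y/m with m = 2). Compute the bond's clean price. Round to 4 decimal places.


Coupon per period c = face * coupon_rate / m = 31.500000
Periods per year m = 2; per-period yield y/m = 0.017500
Number of cashflows N = 14
Cashflows (t years, CF_t, discount factor 1/(1+y/m)^(m*t), PV):
  t = 0.5000: CF_t = 31.500000, DF = 0.982801, PV = 30.958231
  t = 1.0000: CF_t = 31.500000, DF = 0.965898, PV = 30.425780
  t = 1.5000: CF_t = 31.500000, DF = 0.949285, PV = 29.902486
  t = 2.0000: CF_t = 31.500000, DF = 0.932959, PV = 29.388193
  t = 2.5000: CF_t = 31.500000, DF = 0.916913, PV = 28.882745
  t = 3.0000: CF_t = 31.500000, DF = 0.901143, PV = 28.385990
  t = 3.5000: CF_t = 31.500000, DF = 0.885644, PV = 27.897779
  t = 4.0000: CF_t = 31.500000, DF = 0.870412, PV = 27.417965
  t = 4.5000: CF_t = 31.500000, DF = 0.855441, PV = 26.946403
  t = 5.0000: CF_t = 31.500000, DF = 0.840729, PV = 26.482951
  t = 5.5000: CF_t = 31.500000, DF = 0.826269, PV = 26.027470
  t = 6.0000: CF_t = 31.500000, DF = 0.812058, PV = 25.579823
  t = 6.5000: CF_t = 31.500000, DF = 0.798091, PV = 25.139875
  t = 7.0000: CF_t = 1031.500000, DF = 0.784365, PV = 809.072392
Price P = sum_t PV_t = 1172.508082

Answer: Price = 1172.5081


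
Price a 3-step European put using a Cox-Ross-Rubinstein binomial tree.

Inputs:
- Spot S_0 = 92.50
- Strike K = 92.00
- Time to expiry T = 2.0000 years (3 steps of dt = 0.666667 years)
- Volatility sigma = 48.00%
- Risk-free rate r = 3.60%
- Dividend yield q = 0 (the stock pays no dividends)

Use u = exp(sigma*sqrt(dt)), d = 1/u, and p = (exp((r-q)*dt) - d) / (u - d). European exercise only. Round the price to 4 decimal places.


Answer: Price = V(0,0) = 22.1912

Derivation:
dt = T/N = 0.666667
u = exp(sigma*sqrt(dt)) = 1.479817; d = 1/u = 0.675759
p = (exp((r-q)*dt) - d) / (u - d) = 0.433465
Discount per step: exp(-r*dt) = 0.976286
Stock lattice S(k, i) with i counting down-moves:
  k=0: S(0,0) = 92.5000
  k=1: S(1,0) = 136.8831; S(1,1) = 62.5077
  k=2: S(2,0) = 202.5619; S(2,1) = 92.5000; S(2,2) = 42.2402
  k=3: S(3,0) = 299.7545; S(3,1) = 136.8831; S(3,2) = 62.5077; S(3,3) = 28.5442
Terminal payoffs V(N, i) = max(K - S_T, 0):
  V(3,0) = 0.000000; V(3,1) = 0.000000; V(3,2) = 29.492266; V(3,3) = 63.455806
Backward induction: V(k, i) = exp(-r*dt) * [p * V(k+1, i) + (1-p) * V(k+1, i+1)].
  V(2,0) = exp(-r*dt) * [p*0.000000 + (1-p)*0.000000] = 0.000000
  V(2,1) = exp(-r*dt) * [p*0.000000 + (1-p)*29.492266] = 16.312166
  V(2,2) = exp(-r*dt) * [p*29.492266 + (1-p)*63.455806] = 47.578104
  V(1,0) = exp(-r*dt) * [p*0.000000 + (1-p)*16.312166] = 9.022255
  V(1,1) = exp(-r*dt) * [p*16.312166 + (1-p)*47.578104] = 33.218518
  V(0,0) = exp(-r*dt) * [p*9.022255 + (1-p)*33.218518] = 22.191246


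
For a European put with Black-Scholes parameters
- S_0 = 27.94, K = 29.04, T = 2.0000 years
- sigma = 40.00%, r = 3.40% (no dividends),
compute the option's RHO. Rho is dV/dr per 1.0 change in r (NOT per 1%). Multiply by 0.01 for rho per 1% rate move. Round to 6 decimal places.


d1 = 0.3347888341; d2 = -0.2308965909
phi(d1) = 0.3771997787; exp(-qT) = 1.0000000000; exp(-rT) = 0.9342604736
N(-d2) = 0.5913024304
Rho = -K*T*exp(-rT)*N(-d2) = -29.0400 * 2.0000 * 0.9342604736 * 0.5913024304 = -32.085163

Answer: Rho = -32.085163


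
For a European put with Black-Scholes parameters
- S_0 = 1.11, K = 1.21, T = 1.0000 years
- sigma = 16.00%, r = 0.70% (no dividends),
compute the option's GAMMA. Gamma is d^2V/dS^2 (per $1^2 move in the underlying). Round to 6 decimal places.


d1 = -0.4153771518; d2 = -0.5753771518
phi(d1) = 0.3659686437; exp(-qT) = 1.0000000000; exp(-rT) = 0.9930244429
Gamma = exp(-qT) * phi(d1) / (S * sigma * sqrt(T)) = 1.0000000000 * 0.3659686437 / (1.1100 * 0.1600 * 1.0000000000) = 2.060634

Answer: Gamma = 2.060634


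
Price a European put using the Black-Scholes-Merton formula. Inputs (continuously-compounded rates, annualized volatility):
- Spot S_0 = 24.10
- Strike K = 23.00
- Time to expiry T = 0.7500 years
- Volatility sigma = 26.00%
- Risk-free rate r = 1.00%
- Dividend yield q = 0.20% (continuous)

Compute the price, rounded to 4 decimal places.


d1 = (ln(S/K) + (r - q + 0.5*sigma^2) * T) / (sigma * sqrt(T)) = 0.34671049
d2 = d1 - sigma * sqrt(T) = 0.12154389
exp(-rT) = 0.99252805; exp(-qT) = 0.99850112
P = K * exp(-rT) * N(-d2) - S_0 * exp(-qT) * N(-d1)
N(-d1) = 0.36440441; N(-d2) = 0.45163013
P = 23.0000 * 0.99252805 * 0.45163013 - 24.1000 * 0.99850112 * 0.36440441 = 1.5409

Answer: Price = 1.5409


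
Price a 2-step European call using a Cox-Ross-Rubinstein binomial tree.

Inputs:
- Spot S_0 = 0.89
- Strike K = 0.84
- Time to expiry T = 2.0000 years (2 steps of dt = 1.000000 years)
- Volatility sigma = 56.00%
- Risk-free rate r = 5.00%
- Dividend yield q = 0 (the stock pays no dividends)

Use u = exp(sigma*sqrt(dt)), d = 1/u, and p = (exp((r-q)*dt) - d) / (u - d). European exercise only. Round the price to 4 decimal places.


dt = T/N = 1.000000
u = exp(sigma*sqrt(dt)) = 1.750673; d = 1/u = 0.571209
p = (exp((r-q)*dt) - d) / (u - d) = 0.407017
Discount per step: exp(-r*dt) = 0.951229
Stock lattice S(k, i) with i counting down-moves:
  k=0: S(0,0) = 0.8900
  k=1: S(1,0) = 1.5581; S(1,1) = 0.5084
  k=2: S(2,0) = 2.7277; S(2,1) = 0.8900; S(2,2) = 0.2904
Terminal payoffs V(N, i) = max(S_T - K, 0):
  V(2,0) = 1.887720; V(2,1) = 0.050000; V(2,2) = 0.000000
Backward induction: V(k, i) = exp(-r*dt) * [p * V(k+1, i) + (1-p) * V(k+1, i+1)].
  V(1,0) = exp(-r*dt) * [p*1.887720 + (1-p)*0.050000] = 0.759066
  V(1,1) = exp(-r*dt) * [p*0.050000 + (1-p)*0.000000] = 0.019358
  V(0,0) = exp(-r*dt) * [p*0.759066 + (1-p)*0.019358] = 0.304804

Answer: Price = V(0,0) = 0.3048


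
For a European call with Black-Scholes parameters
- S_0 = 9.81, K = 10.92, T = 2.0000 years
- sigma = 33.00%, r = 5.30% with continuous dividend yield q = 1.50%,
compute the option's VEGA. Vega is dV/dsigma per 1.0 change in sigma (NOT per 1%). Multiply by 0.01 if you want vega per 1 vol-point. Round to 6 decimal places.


Answer: Vega = 5.297184

Derivation:
d1 = 0.1665050120; d2 = -0.3001854635
phi(d1) = 0.3934503113; exp(-qT) = 0.9704455335; exp(-rT) = 0.8994246481
Vega = S * exp(-qT) * phi(d1) * sqrt(T) = 9.8100 * 0.9704455335 * 0.3934503113 * 1.4142135624 = 5.297184


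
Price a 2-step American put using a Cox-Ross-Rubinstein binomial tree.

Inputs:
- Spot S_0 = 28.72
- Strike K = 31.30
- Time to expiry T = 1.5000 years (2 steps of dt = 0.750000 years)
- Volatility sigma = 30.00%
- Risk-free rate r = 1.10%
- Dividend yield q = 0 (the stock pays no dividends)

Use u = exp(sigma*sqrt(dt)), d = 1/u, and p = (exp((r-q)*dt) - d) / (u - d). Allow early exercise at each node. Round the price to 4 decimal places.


Answer: Price = V(0,0) = 5.6095

Derivation:
dt = T/N = 0.750000
u = exp(sigma*sqrt(dt)) = 1.296681; d = 1/u = 0.771200
p = (exp((r-q)*dt) - d) / (u - d) = 0.451176
Discount per step: exp(-r*dt) = 0.991784
Stock lattice S(k, i) with i counting down-moves:
  k=0: S(0,0) = 28.7200
  k=1: S(1,0) = 37.2407; S(1,1) = 22.1489
  k=2: S(2,0) = 48.2893; S(2,1) = 28.7200; S(2,2) = 17.0812
Terminal payoffs V(N, i) = max(K - S_T, 0):
  V(2,0) = 0.000000; V(2,1) = 2.580000; V(2,2) = 14.218799
Backward induction: V(k, i) = exp(-r*dt) * [p * V(k+1, i) + (1-p) * V(k+1, i+1)]; then take max(V_cont, immediate exercise) for American.
  V(1,0) = exp(-r*dt) * [p*0.000000 + (1-p)*2.580000] = 1.404333; exercise = 0.000000; V(1,0) = max -> 1.404333
  V(1,1) = exp(-r*dt) * [p*2.580000 + (1-p)*14.218799] = 8.893975; exercise = 9.151138; V(1,1) = max -> 9.151138
  V(0,0) = exp(-r*dt) * [p*1.404333 + (1-p)*9.151138] = 5.609497; exercise = 2.580000; V(0,0) = max -> 5.609497


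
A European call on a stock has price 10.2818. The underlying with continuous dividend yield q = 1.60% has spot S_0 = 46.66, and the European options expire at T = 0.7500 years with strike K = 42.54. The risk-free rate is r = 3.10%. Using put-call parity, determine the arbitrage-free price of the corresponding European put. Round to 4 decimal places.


Answer: Put price = 5.7407

Derivation:
Put-call parity: C - P = S_0 * exp(-qT) - K * exp(-rT).
S_0 * exp(-qT) = 46.6600 * 0.98807171 = 46.10342612
K * exp(-rT) = 42.5400 * 0.97701820 = 41.56235417
P = C - S*exp(-qT) + K*exp(-rT)
P = 10.2818 - 46.10342612 + 41.56235417 = 5.7407


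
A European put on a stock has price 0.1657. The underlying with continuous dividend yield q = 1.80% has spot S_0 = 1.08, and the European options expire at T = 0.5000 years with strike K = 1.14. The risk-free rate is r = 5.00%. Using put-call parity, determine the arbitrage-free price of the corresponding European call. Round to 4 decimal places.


Put-call parity: C - P = S_0 * exp(-qT) - K * exp(-rT).
S_0 * exp(-qT) = 1.0800 * 0.99104038 = 1.07032361
K * exp(-rT) = 1.1400 * 0.97530991 = 1.11185330
C = P + S*exp(-qT) - K*exp(-rT)
C = 0.1657 + 1.07032361 - 1.11185330 = 0.1242

Answer: Call price = 0.1242


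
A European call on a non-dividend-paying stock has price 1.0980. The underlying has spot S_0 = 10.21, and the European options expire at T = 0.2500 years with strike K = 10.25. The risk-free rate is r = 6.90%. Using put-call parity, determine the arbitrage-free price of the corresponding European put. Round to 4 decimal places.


Answer: Put price = 0.9627

Derivation:
Put-call parity: C - P = S_0 * exp(-qT) - K * exp(-rT).
S_0 * exp(-qT) = 10.2100 * 1.00000000 = 10.21000000
K * exp(-rT) = 10.2500 * 0.98289793 = 10.07470378
P = C - S*exp(-qT) + K*exp(-rT)
P = 1.0980 - 10.21000000 + 10.07470378 = 0.9627


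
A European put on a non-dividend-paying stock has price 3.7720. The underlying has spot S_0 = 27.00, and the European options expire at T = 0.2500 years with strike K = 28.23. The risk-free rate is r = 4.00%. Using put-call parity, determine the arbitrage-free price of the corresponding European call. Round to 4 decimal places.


Answer: Call price = 2.8229

Derivation:
Put-call parity: C - P = S_0 * exp(-qT) - K * exp(-rT).
S_0 * exp(-qT) = 27.0000 * 1.00000000 = 27.00000000
K * exp(-rT) = 28.2300 * 0.99004983 = 27.94910681
C = P + S*exp(-qT) - K*exp(-rT)
C = 3.7720 + 27.00000000 - 27.94910681 = 2.8229


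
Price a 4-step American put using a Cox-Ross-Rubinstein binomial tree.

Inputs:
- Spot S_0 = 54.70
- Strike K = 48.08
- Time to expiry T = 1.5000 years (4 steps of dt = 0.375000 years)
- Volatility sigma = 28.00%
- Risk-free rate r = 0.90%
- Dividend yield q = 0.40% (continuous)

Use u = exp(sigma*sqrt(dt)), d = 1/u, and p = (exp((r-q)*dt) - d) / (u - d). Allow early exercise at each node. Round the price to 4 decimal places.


Answer: Price = V(0,0) = 4.3285

Derivation:
dt = T/N = 0.375000
u = exp(sigma*sqrt(dt)) = 1.187042; d = 1/u = 0.842430
p = (exp((r-q)*dt) - d) / (u - d) = 0.462685
Discount per step: exp(-r*dt) = 0.996631
Stock lattice S(k, i) with i counting down-moves:
  k=0: S(0,0) = 54.7000
  k=1: S(1,0) = 64.9312; S(1,1) = 46.0809
  k=2: S(2,0) = 77.0760; S(2,1) = 54.7000; S(2,2) = 38.8200
  k=3: S(3,0) = 91.4925; S(3,1) = 64.9312; S(3,2) = 46.0809; S(3,3) = 32.7031
  k=4: S(4,0) = 108.6054; S(4,1) = 77.0760; S(4,2) = 54.7000; S(4,3) = 38.8200; S(4,4) = 27.5501
Terminal payoffs V(N, i) = max(K - S_T, 0):
  V(4,0) = 0.000000; V(4,1) = 0.000000; V(4,2) = 0.000000; V(4,3) = 9.260017; V(4,4) = 20.529889
Backward induction: V(k, i) = exp(-r*dt) * [p * V(k+1, i) + (1-p) * V(k+1, i+1)]; then take max(V_cont, immediate exercise) for American.
  V(3,0) = exp(-r*dt) * [p*0.000000 + (1-p)*0.000000] = 0.000000; exercise = 0.000000; V(3,0) = max -> 0.000000
  V(3,1) = exp(-r*dt) * [p*0.000000 + (1-p)*0.000000] = 0.000000; exercise = 0.000000; V(3,1) = max -> 0.000000
  V(3,2) = exp(-r*dt) * [p*0.000000 + (1-p)*9.260017] = 4.958785; exercise = 1.999059; V(3,2) = max -> 4.958785
  V(3,3) = exp(-r*dt) * [p*9.260017 + (1-p)*20.529889] = 15.263889; exercise = 15.376868; V(3,3) = max -> 15.376868
  V(2,0) = exp(-r*dt) * [p*0.000000 + (1-p)*0.000000] = 0.000000; exercise = 0.000000; V(2,0) = max -> 0.000000
  V(2,1) = exp(-r*dt) * [p*0.000000 + (1-p)*4.958785] = 2.655454; exercise = 0.000000; V(2,1) = max -> 2.655454
  V(2,2) = exp(-r*dt) * [p*4.958785 + (1-p)*15.376868] = 10.521012; exercise = 9.260017; V(2,2) = max -> 10.521012
  V(1,0) = exp(-r*dt) * [p*0.000000 + (1-p)*2.655454] = 1.422009; exercise = 0.000000; V(1,0) = max -> 1.422009
  V(1,1) = exp(-r*dt) * [p*2.655454 + (1-p)*10.521012] = 6.858552; exercise = 1.999059; V(1,1) = max -> 6.858552
  V(0,0) = exp(-r*dt) * [p*1.422009 + (1-p)*6.858552] = 4.328514; exercise = 0.000000; V(0,0) = max -> 4.328514


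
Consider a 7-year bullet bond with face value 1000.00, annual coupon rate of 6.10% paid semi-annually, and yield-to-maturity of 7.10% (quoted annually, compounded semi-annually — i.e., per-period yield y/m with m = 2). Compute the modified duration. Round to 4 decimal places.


Answer: Modified duration = 5.5625

Derivation:
Coupon per period c = face * coupon_rate / m = 30.500000
Periods per year m = 2; per-period yield y/m = 0.035500
Number of cashflows N = 14
Cashflows (t years, CF_t, discount factor 1/(1+y/m)^(m*t), PV):
  t = 0.5000: CF_t = 30.500000, DF = 0.965717, PV = 29.454370
  t = 1.0000: CF_t = 30.500000, DF = 0.932609, PV = 28.444587
  t = 1.5000: CF_t = 30.500000, DF = 0.900637, PV = 27.469423
  t = 2.0000: CF_t = 30.500000, DF = 0.869760, PV = 26.527690
  t = 2.5000: CF_t = 30.500000, DF = 0.839942, PV = 25.618242
  t = 3.0000: CF_t = 30.500000, DF = 0.811147, PV = 24.739973
  t = 3.5000: CF_t = 30.500000, DF = 0.783338, PV = 23.891814
  t = 4.0000: CF_t = 30.500000, DF = 0.756483, PV = 23.072732
  t = 4.5000: CF_t = 30.500000, DF = 0.730549, PV = 22.281730
  t = 5.0000: CF_t = 30.500000, DF = 0.705503, PV = 21.517847
  t = 5.5000: CF_t = 30.500000, DF = 0.681316, PV = 20.780151
  t = 6.0000: CF_t = 30.500000, DF = 0.657959, PV = 20.067746
  t = 6.5000: CF_t = 30.500000, DF = 0.635402, PV = 19.379765
  t = 7.0000: CF_t = 1030.500000, DF = 0.613619, PV = 632.334025
Price P = sum_t PV_t = 945.580092
First compute Macaulay numerator sum_t t * PV_t:
  t * PV_t at t = 0.5000: 14.727185
  t * PV_t at t = 1.0000: 28.444587
  t * PV_t at t = 1.5000: 41.204134
  t * PV_t at t = 2.0000: 53.055379
  t * PV_t at t = 2.5000: 64.045605
  t * PV_t at t = 3.0000: 74.219919
  t * PV_t at t = 3.5000: 83.621347
  t * PV_t at t = 4.0000: 92.290926
  t * PV_t at t = 4.5000: 100.267786
  t * PV_t at t = 5.0000: 107.589233
  t * PV_t at t = 5.5000: 114.290832
  t * PV_t at t = 6.0000: 120.406477
  t * PV_t at t = 6.5000: 125.968470
  t * PV_t at t = 7.0000: 4426.338172
Macaulay duration D = 5446.470052 / 945.580092 = 5.759925
Modified duration = D / (1 + y/m) = 5.759925 / (1 + 0.035500) = 5.562457


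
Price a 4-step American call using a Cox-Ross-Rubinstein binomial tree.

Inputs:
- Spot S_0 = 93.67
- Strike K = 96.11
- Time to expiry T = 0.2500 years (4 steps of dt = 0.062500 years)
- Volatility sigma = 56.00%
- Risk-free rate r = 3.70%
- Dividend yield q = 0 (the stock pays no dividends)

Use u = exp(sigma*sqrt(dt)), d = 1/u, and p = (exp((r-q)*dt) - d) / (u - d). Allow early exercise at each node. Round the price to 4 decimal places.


dt = T/N = 0.062500
u = exp(sigma*sqrt(dt)) = 1.150274; d = 1/u = 0.869358
p = (exp((r-q)*dt) - d) / (u - d) = 0.473299
Discount per step: exp(-r*dt) = 0.997690
Stock lattice S(k, i) with i counting down-moves:
  k=0: S(0,0) = 93.6700
  k=1: S(1,0) = 107.7461; S(1,1) = 81.4328
  k=2: S(2,0) = 123.9376; S(2,1) = 93.6700; S(2,2) = 70.7943
  k=3: S(3,0) = 142.5621; S(3,1) = 107.7461; S(3,2) = 81.4328; S(3,3) = 61.5456
  k=4: S(4,0) = 163.9855; S(4,1) = 123.9376; S(4,2) = 93.6700; S(4,3) = 70.7943; S(4,4) = 53.5052
Terminal payoffs V(N, i) = max(S_T - K, 0):
  V(4,0) = 67.875493; V(4,1) = 27.827570; V(4,2) = 0.000000; V(4,3) = 0.000000; V(4,4) = 0.000000
Backward induction: V(k, i) = exp(-r*dt) * [p * V(k+1, i) + (1-p) * V(k+1, i+1)]; then take max(V_cont, immediate exercise) for American.
  V(3,0) = exp(-r*dt) * [p*67.875493 + (1-p)*27.827570] = 46.674137; exercise = 46.452139; V(3,0) = max -> 46.674137
  V(3,1) = exp(-r*dt) * [p*27.827570 + (1-p)*0.000000] = 13.140327; exercise = 11.636147; V(3,1) = max -> 13.140327
  V(3,2) = exp(-r*dt) * [p*0.000000 + (1-p)*0.000000] = 0.000000; exercise = 0.000000; V(3,2) = max -> 0.000000
  V(3,3) = exp(-r*dt) * [p*0.000000 + (1-p)*0.000000] = 0.000000; exercise = 0.000000; V(3,3) = max -> 0.000000
  V(2,0) = exp(-r*dt) * [p*46.674137 + (1-p)*13.140327] = 28.944820; exercise = 27.827570; V(2,0) = max -> 28.944820
  V(2,1) = exp(-r*dt) * [p*13.140327 + (1-p)*0.000000] = 6.204933; exercise = 0.000000; V(2,1) = max -> 6.204933
  V(2,2) = exp(-r*dt) * [p*0.000000 + (1-p)*0.000000] = 0.000000; exercise = 0.000000; V(2,2) = max -> 0.000000
  V(1,0) = exp(-r*dt) * [p*28.944820 + (1-p)*6.204933] = 16.928497; exercise = 11.636147; V(1,0) = max -> 16.928497
  V(1,1) = exp(-r*dt) * [p*6.204933 + (1-p)*0.000000] = 2.930003; exercise = 0.000000; V(1,1) = max -> 2.930003
  V(0,0) = exp(-r*dt) * [p*16.928497 + (1-p)*2.930003] = 9.533399; exercise = 0.000000; V(0,0) = max -> 9.533399

Answer: Price = V(0,0) = 9.5334


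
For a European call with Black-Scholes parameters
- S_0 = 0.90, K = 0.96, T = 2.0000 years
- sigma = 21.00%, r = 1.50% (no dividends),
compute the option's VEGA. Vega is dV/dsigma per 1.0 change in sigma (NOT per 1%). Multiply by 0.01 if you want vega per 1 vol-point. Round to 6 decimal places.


Answer: Vega = 0.507508

Derivation:
d1 = 0.0321951740; d2 = -0.2647896741
phi(d1) = 0.3987355763; exp(-qT) = 1.0000000000; exp(-rT) = 0.9704455335
Vega = S * exp(-qT) * phi(d1) * sqrt(T) = 0.9000 * 1.0000000000 * 0.3987355763 * 1.4142135624 = 0.507508


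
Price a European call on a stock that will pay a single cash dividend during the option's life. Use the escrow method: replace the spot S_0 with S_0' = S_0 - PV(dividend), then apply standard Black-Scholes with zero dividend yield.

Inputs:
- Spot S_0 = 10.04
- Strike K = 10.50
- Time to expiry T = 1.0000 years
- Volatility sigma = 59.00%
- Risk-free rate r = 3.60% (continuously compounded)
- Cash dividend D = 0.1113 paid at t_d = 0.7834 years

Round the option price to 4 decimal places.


PV(D) = D * exp(-r * t_d) = 0.1113 * 0.97219158 = 0.10820492
S_0' = S_0 - PV(D) = 10.0400 - 0.10820492 = 9.93179508
d1 = (ln(S_0'/K) + (r + sigma^2/2)*T) / (sigma*sqrt(T)) = 0.26172200
d2 = d1 - sigma*sqrt(T) = -0.32827800
exp(-rT) = 0.96464029
N(d1) = 0.60323211; N(d2) = 0.37135074
C = S_0' * N(d1) - K * exp(-rT) * N(d2) = 9.93179508 * 0.60323211 - 10.5000 * 0.96464029 * 0.37135074 = 2.2299

Answer: Price = 2.2299


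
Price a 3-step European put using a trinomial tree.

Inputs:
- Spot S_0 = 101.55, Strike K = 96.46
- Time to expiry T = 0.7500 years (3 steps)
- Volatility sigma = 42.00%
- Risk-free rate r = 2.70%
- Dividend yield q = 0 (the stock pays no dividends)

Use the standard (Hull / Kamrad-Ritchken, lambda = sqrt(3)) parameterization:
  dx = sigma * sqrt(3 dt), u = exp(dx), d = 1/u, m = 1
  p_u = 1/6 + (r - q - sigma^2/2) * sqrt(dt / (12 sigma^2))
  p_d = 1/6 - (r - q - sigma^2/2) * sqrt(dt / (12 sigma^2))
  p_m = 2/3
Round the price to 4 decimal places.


Answer: Price = V(0,0) = 10.4129

Derivation:
dt = T/N = 0.250000; dx = sigma*sqrt(3*dt) = 0.363731
u = exp(dx) = 1.438687; d = 1/u = 0.695078
p_u = 0.145635, p_m = 0.666667, p_d = 0.187699
Discount per step: exp(-r*dt) = 0.993273
Stock lattice S(k, j) with j the centered position index:
  k=0: S(0,+0) = 101.5500
  k=1: S(1,-1) = 70.5852; S(1,+0) = 101.5500; S(1,+1) = 146.0986
  k=2: S(2,-2) = 49.0623; S(2,-1) = 70.5852; S(2,+0) = 101.5500; S(2,+1) = 146.0986; S(2,+2) = 210.1902
  k=3: S(3,-3) = 34.1021; S(3,-2) = 49.0623; S(3,-1) = 70.5852; S(3,+0) = 101.5500; S(3,+1) = 146.0986; S(3,+2) = 210.1902; S(3,+3) = 302.3978
Terminal payoffs V(N, j) = max(K - S_T, 0):
  V(3,-3) = 62.357889; V(3,-2) = 47.397748; V(3,-1) = 25.874791; V(3,+0) = 0.000000; V(3,+1) = 0.000000; V(3,+2) = 0.000000; V(3,+3) = 0.000000
Backward induction: V(k, j) = exp(-r*dt) * [p_u * V(k+1, j+1) + p_m * V(k+1, j) + p_d * V(k+1, j-1)]
  V(2,-2) = exp(-r*dt) * [p_u*25.874791 + p_m*47.397748 + p_d*62.357889] = 46.754598
  V(2,-1) = exp(-r*dt) * [p_u*0.000000 + p_m*25.874791 + p_d*47.397748] = 25.970463
  V(2,+0) = exp(-r*dt) * [p_u*0.000000 + p_m*0.000000 + p_d*25.874791] = 4.823993
  V(2,+1) = exp(-r*dt) * [p_u*0.000000 + p_m*0.000000 + p_d*0.000000] = 0.000000
  V(2,+2) = exp(-r*dt) * [p_u*0.000000 + p_m*0.000000 + p_d*0.000000] = 0.000000
  V(1,-1) = exp(-r*dt) * [p_u*4.823993 + p_m*25.970463 + p_d*46.754598] = 26.611724
  V(1,+0) = exp(-r*dt) * [p_u*0.000000 + p_m*4.823993 + p_d*25.970463] = 8.036190
  V(1,+1) = exp(-r*dt) * [p_u*0.000000 + p_m*0.000000 + p_d*4.823993] = 0.899366
  V(0,+0) = exp(-r*dt) * [p_u*0.899366 + p_m*8.036190 + p_d*26.611724] = 10.412900
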